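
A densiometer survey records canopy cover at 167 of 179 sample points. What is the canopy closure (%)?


Formula: Canopy closure = covered points / total points * 100
Closure = 167 / 179 * 100
Closure = 0.933 * 100 = 93.3%

93.3


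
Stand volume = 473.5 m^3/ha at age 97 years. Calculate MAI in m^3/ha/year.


Formula: MAI = Total Volume / Stand Age
MAI = 473.5 m^3/ha / 97 years
MAI = 4.88 m^3/ha/year

4.88


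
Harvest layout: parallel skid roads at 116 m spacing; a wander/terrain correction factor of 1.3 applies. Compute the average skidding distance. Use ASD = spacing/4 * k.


Formula: ASD = (spacing / 4) * correction
Uncorrected distance = spacing / 4 = 116 / 4 = 29 m
ASD = 29 * 1.3 = 38 m

38


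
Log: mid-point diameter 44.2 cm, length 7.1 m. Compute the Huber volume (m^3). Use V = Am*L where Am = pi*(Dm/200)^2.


Huber: V = Am * L,  Am = pi*(Dm/200)^2
Am = pi*(44.2/200)^2 = 0.153439 m^2
V = 0.153439*7.1 = 1.0894 m^3

1.0894


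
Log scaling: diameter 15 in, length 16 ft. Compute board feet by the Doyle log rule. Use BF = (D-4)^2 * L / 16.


Doyle: BF = (D - 4)^2 * L / 16
Adjusted diameter = 15 - 4 = 11 in
(D-4)^2 = 11^2 = 121
BF = 121 * 16 / 16 = 121 BF

121


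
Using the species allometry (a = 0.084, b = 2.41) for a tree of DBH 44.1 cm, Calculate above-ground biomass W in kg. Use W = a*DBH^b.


Formula: W = a * DBH^b  (allometric power law)
DBH^b = 44.1^2.41 = 9185.3773
W = 0.084 * 9185.3773 = 771.6 kg

771.6


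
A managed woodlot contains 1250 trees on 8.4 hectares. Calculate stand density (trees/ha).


Formula: Stand Density = N_trees / Area_ha
Density = 1250 trees / 8.4 ha
Density = 149 trees/ha

149


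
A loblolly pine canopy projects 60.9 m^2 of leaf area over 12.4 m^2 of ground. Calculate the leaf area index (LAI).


Formula: LAI = total leaf area / ground area  (dimensionless)
LAI = 60.9 m^2 / 12.4 m^2
LAI = 4.91

4.91


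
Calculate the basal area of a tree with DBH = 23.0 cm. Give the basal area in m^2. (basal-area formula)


Formula: BA = pi * (DBH/2)^2 / 10000  (cm^2 to m^2)
Radius = DBH/2 = 23.0/2 = 11.5 cm
BA = pi * 11.5^2 / 10000
   = 415.4756 cm^2 / 10000
   = 0.0415 m^2

0.0415


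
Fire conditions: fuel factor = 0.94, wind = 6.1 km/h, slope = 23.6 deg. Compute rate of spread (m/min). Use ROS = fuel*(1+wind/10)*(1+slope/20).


Formula: ROS = fuel * (1 + wind/10) * (1 + slope/20)
Wind factor = 1 + 6.1/10 = 1.61
Slope factor = 1 + 23.6/20 = 2.18
ROS = 0.94 * 1.61 * 2.18 = 3.3 m/min

3.3


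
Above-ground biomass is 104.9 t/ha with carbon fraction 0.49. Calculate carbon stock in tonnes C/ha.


Formula: Carbon Stock = Biomass * Carbon Fraction
C = 104.9 t/ha * 0.49
C = 51.4 t C/ha

51.4


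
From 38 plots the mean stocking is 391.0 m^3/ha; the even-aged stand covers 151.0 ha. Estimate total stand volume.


Formula: Total Volume = Mean Volume per ha * Total Area
Total Volume = 391.0 m^3/ha * 151.0 ha
Total Volume = 59041 m^3

59041


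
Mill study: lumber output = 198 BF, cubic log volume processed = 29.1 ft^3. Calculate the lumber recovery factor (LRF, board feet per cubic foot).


Formula: LRF = Lumber Output (BF) / Log Input (ft^3)
LRF = 198 BF / 29.1 ft^3
LRF = 6.8 BF/ft^3

6.8


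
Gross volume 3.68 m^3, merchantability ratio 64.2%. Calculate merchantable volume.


Formula: MV = V_total * (merchantable_pct / 100)
Merchantable fraction = 64.2% / 100 = 0.642
MV = 3.68 m^3 * 0.642 = 2.363 m^3

2.363


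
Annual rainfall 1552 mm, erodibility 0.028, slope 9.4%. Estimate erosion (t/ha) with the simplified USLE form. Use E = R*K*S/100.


Formula: E = R * K * S / 100  (simplified USLE)
R * K = 1552 * 0.028 = 43.456
E = 43.456 * 9.4 / 100 = 4.08 t/ha

4.08


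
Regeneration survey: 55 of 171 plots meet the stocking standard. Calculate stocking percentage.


Formula: Stocking % = stocked plots / total plots * 100
Stocking = 55 / 171 * 100
Stocking = 0.3216 * 100 = 32.2%

32.2


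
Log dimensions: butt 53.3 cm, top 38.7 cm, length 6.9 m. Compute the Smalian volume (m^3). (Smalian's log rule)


Smalian: V = (A1 + A2)/2 * L,  A = pi*(D/200)^2
A1 = pi*(53.3/200)^2 = 0.223123 m^2
A2 = pi*(38.7/200)^2 = 0.117628 m^2
V = (0.223123+0.117628)/2*6.9 = 1.1756 m^3

1.1756


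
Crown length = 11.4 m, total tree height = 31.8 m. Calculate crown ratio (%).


Formula: Crown Ratio = (Crown Length / Total Height) * 100
CR = (11.4 m / 31.8 m) * 100
CR = 0.3585 * 100 = 35.8%

35.8


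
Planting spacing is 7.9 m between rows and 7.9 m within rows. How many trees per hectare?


Formula: TPH = 10000 m^2/ha / (spacing_x * spacing_y)
Area per tree = 7.9 m * 7.9 m = 62.41 m^2
TPH = 10000 / 62.41 = 160 trees/ha

160


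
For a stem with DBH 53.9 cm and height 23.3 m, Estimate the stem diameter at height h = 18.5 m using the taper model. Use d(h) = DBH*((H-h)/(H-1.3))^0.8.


Taper: d(h) = DBH * ((H - h) / (H - 1.3))^0.8
Numerator = H - h = 23.3 - 18.5 = 4.8 m
Denominator = H - 1.3 = 23.3 - 1.3 = 22.0 m
Ratio = 4.8 / 22.0 = 0.21818
d = 53.9 * 0.21818^0.8 = 15.9 cm

15.9


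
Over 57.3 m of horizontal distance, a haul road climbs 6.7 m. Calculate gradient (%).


Formula: Gradient = rise / run * 100
Gradient = 6.7 / 57.3 * 100 = 11.7%

11.7


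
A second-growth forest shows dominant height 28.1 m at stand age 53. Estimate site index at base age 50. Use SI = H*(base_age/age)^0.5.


Formula: SI = H_dom * (base_age / age)^0.5
Age ratio = 50 / 53 = 0.9434
sqrt(age_ratio) = 0.97129
SI = 28.1 * 0.97129 = 27.3 m

27.3


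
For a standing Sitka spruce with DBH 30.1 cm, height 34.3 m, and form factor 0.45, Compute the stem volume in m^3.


Formula: V = pi * (DBH/200)^2 * H * ff
Radius = DBH/200 = 30.1/200 = 0.1505 m
Radius^2 = 0.1505^2 = 0.02265025 m^2
V = pi * 0.02265025 * 34.3 * 0.45
V = 1.098 m^3

1.098


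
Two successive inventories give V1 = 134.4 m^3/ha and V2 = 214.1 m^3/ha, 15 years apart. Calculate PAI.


Formula: PAI = (V_T2 - V_T1) / (T2 - T1)
Volume increment = 214.1 - 134.4 = 79.7 m^3/ha
PAI = 79.7 / 15 = 5.31 m^3/ha/year

5.31


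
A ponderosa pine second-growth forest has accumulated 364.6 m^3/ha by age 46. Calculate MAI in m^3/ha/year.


Formula: MAI = Total Volume / Stand Age
MAI = 364.6 m^3/ha / 46 years
MAI = 7.93 m^3/ha/year

7.93


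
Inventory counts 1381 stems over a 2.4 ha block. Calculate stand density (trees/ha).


Formula: Stand Density = N_trees / Area_ha
Density = 1381 trees / 2.4 ha
Density = 575 trees/ha

575


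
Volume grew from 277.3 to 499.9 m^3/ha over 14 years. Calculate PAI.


Formula: PAI = (V_T2 - V_T1) / (T2 - T1)
Volume increment = 499.9 - 277.3 = 222.6 m^3/ha
PAI = 222.6 / 14 = 15.9 m^3/ha/year

15.9


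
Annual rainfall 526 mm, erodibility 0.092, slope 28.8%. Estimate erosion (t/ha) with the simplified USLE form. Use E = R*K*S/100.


Formula: E = R * K * S / 100  (simplified USLE)
R * K = 526 * 0.092 = 48.392
E = 48.392 * 28.8 / 100 = 13.94 t/ha

13.94


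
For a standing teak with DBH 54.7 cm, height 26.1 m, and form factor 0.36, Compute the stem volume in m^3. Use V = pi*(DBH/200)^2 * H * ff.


Formula: V = pi * (DBH/200)^2 * H * ff
Radius = DBH/200 = 54.7/200 = 0.2735 m
Radius^2 = 0.2735^2 = 0.07480225 m^2
V = pi * 0.07480225 * 26.1 * 0.36
V = 2.208 m^3

2.208


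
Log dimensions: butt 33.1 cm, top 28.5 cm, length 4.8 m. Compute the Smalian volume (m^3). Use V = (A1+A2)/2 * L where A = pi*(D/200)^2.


Smalian: V = (A1 + A2)/2 * L,  A = pi*(D/200)^2
A1 = pi*(33.1/200)^2 = 0.086049 m^2
A2 = pi*(28.5/200)^2 = 0.063794 m^2
V = (0.086049+0.063794)/2*4.8 = 0.3596 m^3

0.3596


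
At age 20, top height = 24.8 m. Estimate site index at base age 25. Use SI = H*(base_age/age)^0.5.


Formula: SI = H_dom * (base_age / age)^0.5
Age ratio = 25 / 20 = 1.25
sqrt(age_ratio) = 1.11803
SI = 24.8 * 1.11803 = 27.7 m

27.7


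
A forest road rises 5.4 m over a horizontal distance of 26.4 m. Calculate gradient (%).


Formula: Gradient = rise / run * 100
Gradient = 5.4 / 26.4 * 100 = 20.5%

20.5


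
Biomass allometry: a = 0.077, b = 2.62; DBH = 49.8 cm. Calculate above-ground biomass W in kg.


Formula: W = a * DBH^b  (allometric power law)
DBH^b = 49.8^2.62 = 27973.118
W = 0.077 * 27973.118 = 2153.9 kg

2153.9


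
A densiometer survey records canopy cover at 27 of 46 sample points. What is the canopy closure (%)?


Formula: Canopy closure = covered points / total points * 100
Closure = 27 / 46 * 100
Closure = 0.587 * 100 = 58.7%

58.7


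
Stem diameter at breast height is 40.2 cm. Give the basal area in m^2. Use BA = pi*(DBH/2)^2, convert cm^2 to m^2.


Formula: BA = pi * (DBH/2)^2 / 10000  (cm^2 to m^2)
Radius = DBH/2 = 40.2/2 = 20.1 cm
BA = pi * 20.1^2 / 10000
   = 1269.2348 cm^2 / 10000
   = 0.1269 m^2

0.1269


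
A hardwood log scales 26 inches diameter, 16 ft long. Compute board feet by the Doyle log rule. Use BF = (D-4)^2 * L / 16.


Doyle: BF = (D - 4)^2 * L / 16
Adjusted diameter = 26 - 4 = 22 in
(D-4)^2 = 22^2 = 484
BF = 484 * 16 / 16 = 484 BF

484


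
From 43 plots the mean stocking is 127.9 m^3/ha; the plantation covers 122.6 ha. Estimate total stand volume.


Formula: Total Volume = Mean Volume per ha * Total Area
Total Volume = 127.9 m^3/ha * 122.6 ha
Total Volume = 15681 m^3

15681


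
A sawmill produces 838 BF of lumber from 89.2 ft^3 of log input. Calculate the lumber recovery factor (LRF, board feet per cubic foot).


Formula: LRF = Lumber Output (BF) / Log Input (ft^3)
LRF = 838 BF / 89.2 ft^3
LRF = 9.39 BF/ft^3

9.39


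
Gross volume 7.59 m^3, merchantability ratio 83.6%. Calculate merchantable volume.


Formula: MV = V_total * (merchantable_pct / 100)
Merchantable fraction = 83.6% / 100 = 0.836
MV = 7.59 m^3 * 0.836 = 6.345 m^3

6.345


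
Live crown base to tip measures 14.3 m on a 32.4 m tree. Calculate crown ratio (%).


Formula: Crown Ratio = (Crown Length / Total Height) * 100
CR = (14.3 m / 32.4 m) * 100
CR = 0.4414 * 100 = 44.1%

44.1


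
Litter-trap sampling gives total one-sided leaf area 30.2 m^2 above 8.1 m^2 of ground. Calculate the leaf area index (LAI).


Formula: LAI = total leaf area / ground area  (dimensionless)
LAI = 30.2 m^2 / 8.1 m^2
LAI = 3.73

3.73


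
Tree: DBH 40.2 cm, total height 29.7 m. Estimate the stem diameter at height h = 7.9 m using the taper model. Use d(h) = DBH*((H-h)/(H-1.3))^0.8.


Taper: d(h) = DBH * ((H - h) / (H - 1.3))^0.8
Numerator = H - h = 29.7 - 7.9 = 21.8 m
Denominator = H - 1.3 = 29.7 - 1.3 = 28.4 m
Ratio = 21.8 / 28.4 = 0.76761
d = 40.2 * 0.76761^0.8 = 32.5 cm

32.5


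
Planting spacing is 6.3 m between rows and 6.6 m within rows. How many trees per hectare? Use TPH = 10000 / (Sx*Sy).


Formula: TPH = 10000 m^2/ha / (spacing_x * spacing_y)
Area per tree = 6.3 m * 6.6 m = 41.58 m^2
TPH = 10000 / 41.58 = 241 trees/ha

241


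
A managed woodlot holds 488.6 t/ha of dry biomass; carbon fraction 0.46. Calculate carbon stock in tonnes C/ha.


Formula: Carbon Stock = Biomass * Carbon Fraction
C = 488.6 t/ha * 0.46
C = 224.8 t C/ha

224.8


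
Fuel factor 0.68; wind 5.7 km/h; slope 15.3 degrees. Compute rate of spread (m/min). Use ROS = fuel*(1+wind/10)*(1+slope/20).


Formula: ROS = fuel * (1 + wind/10) * (1 + slope/20)
Wind factor = 1 + 5.7/10 = 1.57
Slope factor = 1 + 15.3/20 = 1.765
ROS = 0.68 * 1.57 * 1.765 = 1.88 m/min

1.88


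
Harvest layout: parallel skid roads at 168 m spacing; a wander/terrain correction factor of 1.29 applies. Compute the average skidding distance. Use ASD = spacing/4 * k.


Formula: ASD = (spacing / 4) * correction
Uncorrected distance = spacing / 4 = 168 / 4 = 42 m
ASD = 42 * 1.29 = 54 m

54


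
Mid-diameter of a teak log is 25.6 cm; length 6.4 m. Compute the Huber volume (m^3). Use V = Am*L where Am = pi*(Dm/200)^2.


Huber: V = Am * L,  Am = pi*(Dm/200)^2
Am = pi*(25.6/200)^2 = 0.051472 m^2
V = 0.051472*6.4 = 0.3294 m^3

0.3294


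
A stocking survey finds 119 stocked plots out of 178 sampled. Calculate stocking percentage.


Formula: Stocking % = stocked plots / total plots * 100
Stocking = 119 / 178 * 100
Stocking = 0.6685 * 100 = 66.9%

66.9


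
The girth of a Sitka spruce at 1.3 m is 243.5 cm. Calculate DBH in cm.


Formula: DBH = C / pi
DBH = 243.5 / pi
pi = 3.14159...
DBH = 77.5 cm

77.5


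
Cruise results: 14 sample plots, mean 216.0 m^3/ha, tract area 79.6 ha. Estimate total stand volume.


Formula: Total Volume = Mean Volume per ha * Total Area
Total Volume = 216.0 m^3/ha * 79.6 ha
Total Volume = 17194 m^3

17194


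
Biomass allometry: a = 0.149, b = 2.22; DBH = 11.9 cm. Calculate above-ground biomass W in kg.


Formula: W = a * DBH^b  (allometric power law)
DBH^b = 11.9^2.22 = 244.1823
W = 0.149 * 244.1823 = 36.4 kg

36.4


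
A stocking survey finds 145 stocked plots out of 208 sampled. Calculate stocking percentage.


Formula: Stocking % = stocked plots / total plots * 100
Stocking = 145 / 208 * 100
Stocking = 0.6971 * 100 = 69.7%

69.7


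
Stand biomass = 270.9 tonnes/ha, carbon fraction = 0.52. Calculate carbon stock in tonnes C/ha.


Formula: Carbon Stock = Biomass * Carbon Fraction
C = 270.9 t/ha * 0.52
C = 140.9 t C/ha

140.9


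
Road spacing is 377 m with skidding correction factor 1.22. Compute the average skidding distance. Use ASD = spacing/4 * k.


Formula: ASD = (spacing / 4) * correction
Uncorrected distance = spacing / 4 = 377 / 4 = 94.25 m
ASD = 94.25 * 1.22 = 115 m

115


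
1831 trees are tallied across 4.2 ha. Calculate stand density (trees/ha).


Formula: Stand Density = N_trees / Area_ha
Density = 1831 trees / 4.2 ha
Density = 436 trees/ha

436


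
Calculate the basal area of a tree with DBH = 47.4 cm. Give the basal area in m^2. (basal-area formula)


Formula: BA = pi * (DBH/2)^2 / 10000  (cm^2 to m^2)
Radius = DBH/2 = 47.4/2 = 23.7 cm
BA = pi * 23.7^2 / 10000
   = 1764.6012 cm^2 / 10000
   = 0.1765 m^2

0.1765


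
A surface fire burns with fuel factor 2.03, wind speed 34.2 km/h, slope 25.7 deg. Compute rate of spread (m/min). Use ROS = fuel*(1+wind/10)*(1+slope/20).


Formula: ROS = fuel * (1 + wind/10) * (1 + slope/20)
Wind factor = 1 + 34.2/10 = 4.42
Slope factor = 1 + 25.7/20 = 2.285
ROS = 2.03 * 4.42 * 2.285 = 20.5 m/min

20.5


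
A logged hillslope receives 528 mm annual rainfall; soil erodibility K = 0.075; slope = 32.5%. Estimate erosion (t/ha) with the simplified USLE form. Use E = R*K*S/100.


Formula: E = R * K * S / 100  (simplified USLE)
R * K = 528 * 0.075 = 39.6
E = 39.6 * 32.5 / 100 = 12.87 t/ha

12.87


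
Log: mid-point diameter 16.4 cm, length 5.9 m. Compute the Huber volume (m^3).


Huber: V = Am * L,  Am = pi*(Dm/200)^2
Am = pi*(16.4/200)^2 = 0.021124 m^2
V = 0.021124*5.9 = 0.1246 m^3

0.1246


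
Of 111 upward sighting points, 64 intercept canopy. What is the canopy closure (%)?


Formula: Canopy closure = covered points / total points * 100
Closure = 64 / 111 * 100
Closure = 0.5766 * 100 = 57.7%

57.7


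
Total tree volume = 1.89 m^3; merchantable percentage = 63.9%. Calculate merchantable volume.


Formula: MV = V_total * (merchantable_pct / 100)
Merchantable fraction = 63.9% / 100 = 0.639
MV = 1.89 m^3 * 0.639 = 1.208 m^3

1.208


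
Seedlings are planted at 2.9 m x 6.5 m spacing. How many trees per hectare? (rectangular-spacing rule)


Formula: TPH = 10000 m^2/ha / (spacing_x * spacing_y)
Area per tree = 2.9 m * 6.5 m = 18.85 m^2
TPH = 10000 / 18.85 = 531 trees/ha

531


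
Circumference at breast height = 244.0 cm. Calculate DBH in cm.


Formula: DBH = C / pi
DBH = 244.0 / pi
pi = 3.14159...
DBH = 77.7 cm

77.7


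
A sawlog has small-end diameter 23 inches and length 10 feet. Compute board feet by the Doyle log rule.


Doyle: BF = (D - 4)^2 * L / 16
Adjusted diameter = 23 - 4 = 19 in
(D-4)^2 = 19^2 = 361
BF = 361 * 10 / 16 = 226 BF

226


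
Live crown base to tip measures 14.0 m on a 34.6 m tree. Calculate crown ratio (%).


Formula: Crown Ratio = (Crown Length / Total Height) * 100
CR = (14.0 m / 34.6 m) * 100
CR = 0.4046 * 100 = 40.5%

40.5


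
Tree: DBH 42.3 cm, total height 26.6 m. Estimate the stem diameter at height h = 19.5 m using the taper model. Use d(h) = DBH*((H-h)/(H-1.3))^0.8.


Taper: d(h) = DBH * ((H - h) / (H - 1.3))^0.8
Numerator = H - h = 26.6 - 19.5 = 7.1 m
Denominator = H - 1.3 = 26.6 - 1.3 = 25.3 m
Ratio = 7.1 / 25.3 = 0.28063
d = 42.3 * 0.28063^0.8 = 15.3 cm

15.3


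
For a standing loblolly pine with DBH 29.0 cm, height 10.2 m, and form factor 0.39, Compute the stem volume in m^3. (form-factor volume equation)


Formula: V = pi * (DBH/200)^2 * H * ff
Radius = DBH/200 = 29.0/200 = 0.145 m
Radius^2 = 0.145^2 = 0.021025 m^2
V = pi * 0.021025 * 10.2 * 0.39
V = 0.263 m^3

0.263


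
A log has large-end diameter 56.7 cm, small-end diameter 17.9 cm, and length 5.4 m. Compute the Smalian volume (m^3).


Smalian: V = (A1 + A2)/2 * L,  A = pi*(D/200)^2
A1 = pi*(56.7/200)^2 = 0.252497 m^2
A2 = pi*(17.9/200)^2 = 0.025165 m^2
V = (0.252497+0.025165)/2*5.4 = 0.7497 m^3

0.7497


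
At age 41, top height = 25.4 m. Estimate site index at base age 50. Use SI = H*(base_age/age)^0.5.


Formula: SI = H_dom * (base_age / age)^0.5
Age ratio = 50 / 41 = 1.21951
sqrt(age_ratio) = 1.10432
SI = 25.4 * 1.10432 = 28.0 m

28.0


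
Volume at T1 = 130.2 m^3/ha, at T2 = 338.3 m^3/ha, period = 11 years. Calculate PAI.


Formula: PAI = (V_T2 - V_T1) / (T2 - T1)
Volume increment = 338.3 - 130.2 = 208.1 m^3/ha
PAI = 208.1 / 11 = 18.92 m^3/ha/year

18.92


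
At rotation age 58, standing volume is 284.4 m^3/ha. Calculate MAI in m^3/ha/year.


Formula: MAI = Total Volume / Stand Age
MAI = 284.4 m^3/ha / 58 years
MAI = 4.9 m^3/ha/year

4.9


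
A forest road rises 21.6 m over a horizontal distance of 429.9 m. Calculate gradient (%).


Formula: Gradient = rise / run * 100
Gradient = 21.6 / 429.9 * 100 = 5.0%

5.0


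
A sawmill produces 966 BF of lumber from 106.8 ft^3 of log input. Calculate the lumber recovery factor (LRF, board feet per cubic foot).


Formula: LRF = Lumber Output (BF) / Log Input (ft^3)
LRF = 966 BF / 106.8 ft^3
LRF = 9.04 BF/ft^3

9.04


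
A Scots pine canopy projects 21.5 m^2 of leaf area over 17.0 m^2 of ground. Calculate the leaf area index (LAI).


Formula: LAI = total leaf area / ground area  (dimensionless)
LAI = 21.5 m^2 / 17.0 m^2
LAI = 1.26

1.26


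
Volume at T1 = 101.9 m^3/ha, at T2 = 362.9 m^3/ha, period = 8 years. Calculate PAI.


Formula: PAI = (V_T2 - V_T1) / (T2 - T1)
Volume increment = 362.9 - 101.9 = 261.0 m^3/ha
PAI = 261.0 / 8 = 32.63 m^3/ha/year

32.63


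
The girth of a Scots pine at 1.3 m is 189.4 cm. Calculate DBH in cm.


Formula: DBH = C / pi
DBH = 189.4 / pi
pi = 3.14159...
DBH = 60.3 cm

60.3


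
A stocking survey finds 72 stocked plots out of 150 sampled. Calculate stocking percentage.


Formula: Stocking % = stocked plots / total plots * 100
Stocking = 72 / 150 * 100
Stocking = 0.48 * 100 = 48.0%

48.0


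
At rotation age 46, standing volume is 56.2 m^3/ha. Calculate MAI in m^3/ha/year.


Formula: MAI = Total Volume / Stand Age
MAI = 56.2 m^3/ha / 46 years
MAI = 1.22 m^3/ha/year

1.22


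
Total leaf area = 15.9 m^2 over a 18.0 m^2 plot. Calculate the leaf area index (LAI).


Formula: LAI = total leaf area / ground area  (dimensionless)
LAI = 15.9 m^2 / 18.0 m^2
LAI = 0.88

0.88


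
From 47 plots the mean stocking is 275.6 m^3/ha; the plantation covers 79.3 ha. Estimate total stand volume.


Formula: Total Volume = Mean Volume per ha * Total Area
Total Volume = 275.6 m^3/ha * 79.3 ha
Total Volume = 21855 m^3

21855


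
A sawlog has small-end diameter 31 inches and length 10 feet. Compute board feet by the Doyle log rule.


Doyle: BF = (D - 4)^2 * L / 16
Adjusted diameter = 31 - 4 = 27 in
(D-4)^2 = 27^2 = 729
BF = 729 * 10 / 16 = 456 BF

456


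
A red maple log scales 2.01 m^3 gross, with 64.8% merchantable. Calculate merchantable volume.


Formula: MV = V_total * (merchantable_pct / 100)
Merchantable fraction = 64.8% / 100 = 0.648
MV = 2.01 m^3 * 0.648 = 1.302 m^3

1.302


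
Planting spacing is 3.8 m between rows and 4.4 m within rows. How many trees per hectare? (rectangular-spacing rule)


Formula: TPH = 10000 m^2/ha / (spacing_x * spacing_y)
Area per tree = 3.8 m * 4.4 m = 16.72 m^2
TPH = 10000 / 16.72 = 598 trees/ha

598


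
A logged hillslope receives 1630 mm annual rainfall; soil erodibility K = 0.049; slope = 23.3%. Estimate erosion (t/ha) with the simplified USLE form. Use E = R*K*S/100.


Formula: E = R * K * S / 100  (simplified USLE)
R * K = 1630 * 0.049 = 79.87
E = 79.87 * 23.3 / 100 = 18.61 t/ha

18.61


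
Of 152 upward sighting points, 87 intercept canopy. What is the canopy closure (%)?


Formula: Canopy closure = covered points / total points * 100
Closure = 87 / 152 * 100
Closure = 0.5724 * 100 = 57.2%

57.2


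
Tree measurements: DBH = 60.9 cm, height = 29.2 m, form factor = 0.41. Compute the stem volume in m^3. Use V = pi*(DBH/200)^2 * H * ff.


Formula: V = pi * (DBH/200)^2 * H * ff
Radius = DBH/200 = 60.9/200 = 0.3045 m
Radius^2 = 0.3045^2 = 0.09272025 m^2
V = pi * 0.09272025 * 29.2 * 0.41
V = 3.487 m^3

3.487


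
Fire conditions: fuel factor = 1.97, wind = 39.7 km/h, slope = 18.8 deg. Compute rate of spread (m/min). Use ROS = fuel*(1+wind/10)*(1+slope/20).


Formula: ROS = fuel * (1 + wind/10) * (1 + slope/20)
Wind factor = 1 + 39.7/10 = 4.97
Slope factor = 1 + 18.8/20 = 1.94
ROS = 1.97 * 4.97 * 1.94 = 18.99 m/min

18.99


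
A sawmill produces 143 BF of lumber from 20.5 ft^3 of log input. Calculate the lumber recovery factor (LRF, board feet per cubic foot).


Formula: LRF = Lumber Output (BF) / Log Input (ft^3)
LRF = 143 BF / 20.5 ft^3
LRF = 6.98 BF/ft^3

6.98


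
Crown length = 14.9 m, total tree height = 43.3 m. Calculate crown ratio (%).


Formula: Crown Ratio = (Crown Length / Total Height) * 100
CR = (14.9 m / 43.3 m) * 100
CR = 0.3441 * 100 = 34.4%

34.4


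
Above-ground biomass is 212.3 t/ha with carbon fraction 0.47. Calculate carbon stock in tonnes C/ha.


Formula: Carbon Stock = Biomass * Carbon Fraction
C = 212.3 t/ha * 0.47
C = 99.8 t C/ha

99.8


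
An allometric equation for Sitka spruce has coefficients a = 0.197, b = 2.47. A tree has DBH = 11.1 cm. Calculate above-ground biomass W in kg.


Formula: W = a * DBH^b  (allometric power law)
DBH^b = 11.1^2.47 = 381.8983
W = 0.197 * 381.8983 = 75.2 kg

75.2


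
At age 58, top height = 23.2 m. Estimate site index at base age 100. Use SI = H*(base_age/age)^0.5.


Formula: SI = H_dom * (base_age / age)^0.5
Age ratio = 100 / 58 = 1.72414
sqrt(age_ratio) = 1.31306
SI = 23.2 * 1.31306 = 30.5 m

30.5


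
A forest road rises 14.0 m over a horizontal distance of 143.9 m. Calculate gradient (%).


Formula: Gradient = rise / run * 100
Gradient = 14.0 / 143.9 * 100 = 9.7%

9.7


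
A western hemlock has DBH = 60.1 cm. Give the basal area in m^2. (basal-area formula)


Formula: BA = pi * (DBH/2)^2 / 10000  (cm^2 to m^2)
Radius = DBH/2 = 60.1/2 = 30.05 cm
BA = pi * 30.05^2 / 10000
   = 2836.866 cm^2 / 10000
   = 0.2837 m^2

0.2837


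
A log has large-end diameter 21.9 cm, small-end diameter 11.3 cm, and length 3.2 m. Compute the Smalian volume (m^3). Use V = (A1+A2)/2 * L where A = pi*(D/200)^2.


Smalian: V = (A1 + A2)/2 * L,  A = pi*(D/200)^2
A1 = pi*(21.9/200)^2 = 0.037668 m^2
A2 = pi*(11.3/200)^2 = 0.010029 m^2
V = (0.037668+0.010029)/2*3.2 = 0.0763 m^3

0.0763


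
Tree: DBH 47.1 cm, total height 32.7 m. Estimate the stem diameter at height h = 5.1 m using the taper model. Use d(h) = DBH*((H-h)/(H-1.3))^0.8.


Taper: d(h) = DBH * ((H - h) / (H - 1.3))^0.8
Numerator = H - h = 32.7 - 5.1 = 27.6 m
Denominator = H - 1.3 = 32.7 - 1.3 = 31.4 m
Ratio = 27.6 / 31.4 = 0.87898
d = 47.1 * 0.87898^0.8 = 42.5 cm

42.5


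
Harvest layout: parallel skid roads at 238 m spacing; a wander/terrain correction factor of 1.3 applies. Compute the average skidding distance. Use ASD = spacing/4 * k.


Formula: ASD = (spacing / 4) * correction
Uncorrected distance = spacing / 4 = 238 / 4 = 59.5 m
ASD = 59.5 * 1.3 = 77 m

77


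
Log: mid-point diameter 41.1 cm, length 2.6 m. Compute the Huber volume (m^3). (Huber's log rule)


Huber: V = Am * L,  Am = pi*(Dm/200)^2
Am = pi*(41.1/200)^2 = 0.13267 m^2
V = 0.13267*2.6 = 0.3449 m^3

0.3449


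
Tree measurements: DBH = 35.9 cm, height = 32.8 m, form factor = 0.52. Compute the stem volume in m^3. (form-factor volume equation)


Formula: V = pi * (DBH/200)^2 * H * ff
Radius = DBH/200 = 35.9/200 = 0.1795 m
Radius^2 = 0.1795^2 = 0.03222025 m^2
V = pi * 0.03222025 * 32.8 * 0.52
V = 1.726 m^3

1.726


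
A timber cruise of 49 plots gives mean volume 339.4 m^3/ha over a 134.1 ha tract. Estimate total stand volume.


Formula: Total Volume = Mean Volume per ha * Total Area
Total Volume = 339.4 m^3/ha * 134.1 ha
Total Volume = 45514 m^3

45514


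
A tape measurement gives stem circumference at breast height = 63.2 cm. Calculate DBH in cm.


Formula: DBH = C / pi
DBH = 63.2 / pi
pi = 3.14159...
DBH = 20.1 cm

20.1


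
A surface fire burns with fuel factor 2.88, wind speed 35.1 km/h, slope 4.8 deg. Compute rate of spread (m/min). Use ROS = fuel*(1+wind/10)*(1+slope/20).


Formula: ROS = fuel * (1 + wind/10) * (1 + slope/20)
Wind factor = 1 + 35.1/10 = 4.51
Slope factor = 1 + 4.8/20 = 1.24
ROS = 2.88 * 4.51 * 1.24 = 16.11 m/min

16.11


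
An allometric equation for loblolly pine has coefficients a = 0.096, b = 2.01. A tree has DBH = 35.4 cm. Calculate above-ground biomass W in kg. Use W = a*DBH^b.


Formula: W = a * DBH^b  (allometric power law)
DBH^b = 35.4^2.01 = 1298.6633
W = 0.096 * 1298.6633 = 124.7 kg

124.7


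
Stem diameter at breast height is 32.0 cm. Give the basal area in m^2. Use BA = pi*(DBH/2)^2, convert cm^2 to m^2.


Formula: BA = pi * (DBH/2)^2 / 10000  (cm^2 to m^2)
Radius = DBH/2 = 32.0/2 = 16.0 cm
BA = pi * 16.0^2 / 10000
   = 804.2477 cm^2 / 10000
   = 0.0804 m^2

0.0804


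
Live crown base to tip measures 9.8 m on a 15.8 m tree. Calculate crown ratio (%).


Formula: Crown Ratio = (Crown Length / Total Height) * 100
CR = (9.8 m / 15.8 m) * 100
CR = 0.6203 * 100 = 62.0%

62.0


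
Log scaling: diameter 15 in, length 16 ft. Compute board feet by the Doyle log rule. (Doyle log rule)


Doyle: BF = (D - 4)^2 * L / 16
Adjusted diameter = 15 - 4 = 11 in
(D-4)^2 = 11^2 = 121
BF = 121 * 16 / 16 = 121 BF

121


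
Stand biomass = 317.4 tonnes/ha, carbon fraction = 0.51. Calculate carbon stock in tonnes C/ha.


Formula: Carbon Stock = Biomass * Carbon Fraction
C = 317.4 t/ha * 0.51
C = 161.9 t C/ha

161.9


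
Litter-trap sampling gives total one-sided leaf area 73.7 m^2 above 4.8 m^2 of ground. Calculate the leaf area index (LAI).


Formula: LAI = total leaf area / ground area  (dimensionless)
LAI = 73.7 m^2 / 4.8 m^2
LAI = 15.35

15.35


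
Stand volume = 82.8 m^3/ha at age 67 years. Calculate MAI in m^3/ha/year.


Formula: MAI = Total Volume / Stand Age
MAI = 82.8 m^3/ha / 67 years
MAI = 1.24 m^3/ha/year

1.24


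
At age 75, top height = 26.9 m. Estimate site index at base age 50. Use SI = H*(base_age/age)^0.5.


Formula: SI = H_dom * (base_age / age)^0.5
Age ratio = 50 / 75 = 0.66667
sqrt(age_ratio) = 0.8165
SI = 26.9 * 0.8165 = 22.0 m

22.0


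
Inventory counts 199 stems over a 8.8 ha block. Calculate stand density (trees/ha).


Formula: Stand Density = N_trees / Area_ha
Density = 199 trees / 8.8 ha
Density = 23 trees/ha

23


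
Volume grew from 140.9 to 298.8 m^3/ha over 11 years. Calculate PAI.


Formula: PAI = (V_T2 - V_T1) / (T2 - T1)
Volume increment = 298.8 - 140.9 = 157.9 m^3/ha
PAI = 157.9 / 11 = 14.35 m^3/ha/year

14.35


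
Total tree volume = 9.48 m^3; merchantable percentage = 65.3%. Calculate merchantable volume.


Formula: MV = V_total * (merchantable_pct / 100)
Merchantable fraction = 65.3% / 100 = 0.653
MV = 9.48 m^3 * 0.653 = 6.19 m^3

6.19


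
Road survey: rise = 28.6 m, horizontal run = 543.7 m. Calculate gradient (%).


Formula: Gradient = rise / run * 100
Gradient = 28.6 / 543.7 * 100 = 5.3%

5.3


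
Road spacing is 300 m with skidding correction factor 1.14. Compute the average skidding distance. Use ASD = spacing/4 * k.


Formula: ASD = (spacing / 4) * correction
Uncorrected distance = spacing / 4 = 300 / 4 = 75 m
ASD = 75 * 1.14 = 86 m

86


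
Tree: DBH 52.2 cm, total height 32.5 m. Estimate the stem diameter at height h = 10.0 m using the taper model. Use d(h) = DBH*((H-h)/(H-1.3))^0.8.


Taper: d(h) = DBH * ((H - h) / (H - 1.3))^0.8
Numerator = H - h = 32.5 - 10.0 = 22.5 m
Denominator = H - 1.3 = 32.5 - 1.3 = 31.2 m
Ratio = 22.5 / 31.2 = 0.72115
d = 52.2 * 0.72115^0.8 = 40.2 cm

40.2


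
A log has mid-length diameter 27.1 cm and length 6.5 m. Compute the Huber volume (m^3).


Huber: V = Am * L,  Am = pi*(Dm/200)^2
Am = pi*(27.1/200)^2 = 0.05768 m^2
V = 0.05768*6.5 = 0.3749 m^3

0.3749


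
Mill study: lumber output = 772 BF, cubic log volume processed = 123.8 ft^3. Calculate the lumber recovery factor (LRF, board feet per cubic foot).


Formula: LRF = Lumber Output (BF) / Log Input (ft^3)
LRF = 772 BF / 123.8 ft^3
LRF = 6.24 BF/ft^3

6.24


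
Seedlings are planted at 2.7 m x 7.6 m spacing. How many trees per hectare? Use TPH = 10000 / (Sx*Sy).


Formula: TPH = 10000 m^2/ha / (spacing_x * spacing_y)
Area per tree = 2.7 m * 7.6 m = 20.52 m^2
TPH = 10000 / 20.52 = 487 trees/ha

487


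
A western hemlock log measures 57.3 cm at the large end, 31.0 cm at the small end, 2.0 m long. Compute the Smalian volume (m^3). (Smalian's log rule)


Smalian: V = (A1 + A2)/2 * L,  A = pi*(D/200)^2
A1 = pi*(57.3/200)^2 = 0.257869 m^2
A2 = pi*(31.0/200)^2 = 0.075477 m^2
V = (0.257869+0.075477)/2*2.0 = 0.3333 m^3

0.3333


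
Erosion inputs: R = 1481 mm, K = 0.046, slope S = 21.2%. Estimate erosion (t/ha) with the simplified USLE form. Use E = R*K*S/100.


Formula: E = R * K * S / 100  (simplified USLE)
R * K = 1481 * 0.046 = 68.126
E = 68.126 * 21.2 / 100 = 14.44 t/ha

14.44


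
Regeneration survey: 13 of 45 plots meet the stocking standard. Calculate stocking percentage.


Formula: Stocking % = stocked plots / total plots * 100
Stocking = 13 / 45 * 100
Stocking = 0.2889 * 100 = 28.9%

28.9


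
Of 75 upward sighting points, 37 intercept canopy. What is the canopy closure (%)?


Formula: Canopy closure = covered points / total points * 100
Closure = 37 / 75 * 100
Closure = 0.4933 * 100 = 49.3%

49.3


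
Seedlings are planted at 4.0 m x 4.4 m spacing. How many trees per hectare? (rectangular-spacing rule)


Formula: TPH = 10000 m^2/ha / (spacing_x * spacing_y)
Area per tree = 4.0 m * 4.4 m = 17.6 m^2
TPH = 10000 / 17.6 = 568 trees/ha

568


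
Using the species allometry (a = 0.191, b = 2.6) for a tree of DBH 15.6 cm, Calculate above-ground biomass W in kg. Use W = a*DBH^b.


Formula: W = a * DBH^b  (allometric power law)
DBH^b = 15.6^2.6 = 1265.0974
W = 0.191 * 1265.0974 = 241.6 kg

241.6


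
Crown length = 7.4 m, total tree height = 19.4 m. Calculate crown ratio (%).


Formula: Crown Ratio = (Crown Length / Total Height) * 100
CR = (7.4 m / 19.4 m) * 100
CR = 0.3814 * 100 = 38.1%

38.1


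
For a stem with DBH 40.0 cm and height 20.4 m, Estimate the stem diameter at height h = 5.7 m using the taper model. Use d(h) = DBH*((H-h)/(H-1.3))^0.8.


Taper: d(h) = DBH * ((H - h) / (H - 1.3))^0.8
Numerator = H - h = 20.4 - 5.7 = 14.7 m
Denominator = H - 1.3 = 20.4 - 1.3 = 19.1 m
Ratio = 14.7 / 19.1 = 0.76963
d = 40.0 * 0.76963^0.8 = 32.4 cm

32.4


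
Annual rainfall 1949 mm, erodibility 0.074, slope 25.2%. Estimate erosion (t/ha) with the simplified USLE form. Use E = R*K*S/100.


Formula: E = R * K * S / 100  (simplified USLE)
R * K = 1949 * 0.074 = 144.226
E = 144.226 * 25.2 / 100 = 36.34 t/ha

36.34


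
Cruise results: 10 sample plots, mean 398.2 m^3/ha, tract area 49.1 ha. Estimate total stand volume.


Formula: Total Volume = Mean Volume per ha * Total Area
Total Volume = 398.2 m^3/ha * 49.1 ha
Total Volume = 19552 m^3

19552


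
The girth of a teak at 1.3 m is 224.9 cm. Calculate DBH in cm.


Formula: DBH = C / pi
DBH = 224.9 / pi
pi = 3.14159...
DBH = 71.6 cm

71.6


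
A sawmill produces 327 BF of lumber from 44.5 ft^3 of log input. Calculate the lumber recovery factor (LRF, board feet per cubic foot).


Formula: LRF = Lumber Output (BF) / Log Input (ft^3)
LRF = 327 BF / 44.5 ft^3
LRF = 7.35 BF/ft^3

7.35


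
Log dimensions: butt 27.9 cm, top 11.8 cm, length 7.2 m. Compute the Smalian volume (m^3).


Smalian: V = (A1 + A2)/2 * L,  A = pi*(D/200)^2
A1 = pi*(27.9/200)^2 = 0.061136 m^2
A2 = pi*(11.8/200)^2 = 0.010936 m^2
V = (0.061136+0.010936)/2*7.2 = 0.2595 m^3

0.2595


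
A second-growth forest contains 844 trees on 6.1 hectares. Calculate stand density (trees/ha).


Formula: Stand Density = N_trees / Area_ha
Density = 844 trees / 6.1 ha
Density = 138 trees/ha

138


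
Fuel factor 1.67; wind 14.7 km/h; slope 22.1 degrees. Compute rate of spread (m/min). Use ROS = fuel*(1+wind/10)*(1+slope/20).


Formula: ROS = fuel * (1 + wind/10) * (1 + slope/20)
Wind factor = 1 + 14.7/10 = 2.47
Slope factor = 1 + 22.1/20 = 2.105
ROS = 1.67 * 2.47 * 2.105 = 8.68 m/min

8.68


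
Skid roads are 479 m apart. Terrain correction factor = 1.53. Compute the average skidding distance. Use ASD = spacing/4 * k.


Formula: ASD = (spacing / 4) * correction
Uncorrected distance = spacing / 4 = 479 / 4 = 119.75 m
ASD = 119.75 * 1.53 = 183 m

183


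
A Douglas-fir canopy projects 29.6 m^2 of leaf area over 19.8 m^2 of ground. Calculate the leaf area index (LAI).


Formula: LAI = total leaf area / ground area  (dimensionless)
LAI = 29.6 m^2 / 19.8 m^2
LAI = 1.49

1.49


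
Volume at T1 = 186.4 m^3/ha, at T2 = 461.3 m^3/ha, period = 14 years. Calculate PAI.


Formula: PAI = (V_T2 - V_T1) / (T2 - T1)
Volume increment = 461.3 - 186.4 = 274.9 m^3/ha
PAI = 274.9 / 14 = 19.64 m^3/ha/year

19.64


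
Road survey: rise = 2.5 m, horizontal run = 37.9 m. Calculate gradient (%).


Formula: Gradient = rise / run * 100
Gradient = 2.5 / 37.9 * 100 = 6.6%

6.6


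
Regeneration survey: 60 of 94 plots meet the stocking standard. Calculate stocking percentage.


Formula: Stocking % = stocked plots / total plots * 100
Stocking = 60 / 94 * 100
Stocking = 0.6383 * 100 = 63.8%

63.8


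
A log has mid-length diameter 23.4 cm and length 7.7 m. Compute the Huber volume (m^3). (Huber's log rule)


Huber: V = Am * L,  Am = pi*(Dm/200)^2
Am = pi*(23.4/200)^2 = 0.043005 m^2
V = 0.043005*7.7 = 0.3311 m^3

0.3311


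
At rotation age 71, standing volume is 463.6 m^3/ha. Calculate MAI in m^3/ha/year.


Formula: MAI = Total Volume / Stand Age
MAI = 463.6 m^3/ha / 71 years
MAI = 6.53 m^3/ha/year

6.53


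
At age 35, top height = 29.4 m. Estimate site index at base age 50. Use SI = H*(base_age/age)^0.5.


Formula: SI = H_dom * (base_age / age)^0.5
Age ratio = 50 / 35 = 1.42857
sqrt(age_ratio) = 1.19523
SI = 29.4 * 1.19523 = 35.1 m

35.1


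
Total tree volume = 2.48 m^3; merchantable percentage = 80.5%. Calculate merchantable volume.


Formula: MV = V_total * (merchantable_pct / 100)
Merchantable fraction = 80.5% / 100 = 0.805
MV = 2.48 m^3 * 0.805 = 1.996 m^3

1.996


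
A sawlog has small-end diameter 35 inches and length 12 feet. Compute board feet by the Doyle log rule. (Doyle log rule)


Doyle: BF = (D - 4)^2 * L / 16
Adjusted diameter = 35 - 4 = 31 in
(D-4)^2 = 31^2 = 961
BF = 961 * 12 / 16 = 721 BF

721


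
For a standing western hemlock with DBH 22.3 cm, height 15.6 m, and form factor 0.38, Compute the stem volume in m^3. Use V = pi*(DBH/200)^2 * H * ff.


Formula: V = pi * (DBH/200)^2 * H * ff
Radius = DBH/200 = 22.3/200 = 0.1115 m
Radius^2 = 0.1115^2 = 0.01243225 m^2
V = pi * 0.01243225 * 15.6 * 0.38
V = 0.232 m^3

0.232


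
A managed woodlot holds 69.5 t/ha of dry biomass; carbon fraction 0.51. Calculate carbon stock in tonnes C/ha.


Formula: Carbon Stock = Biomass * Carbon Fraction
C = 69.5 t/ha * 0.51
C = 35.4 t C/ha

35.4


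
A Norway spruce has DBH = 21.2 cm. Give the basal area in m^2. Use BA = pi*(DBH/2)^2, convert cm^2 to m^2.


Formula: BA = pi * (DBH/2)^2 / 10000  (cm^2 to m^2)
Radius = DBH/2 = 21.2/2 = 10.6 cm
BA = pi * 10.6^2 / 10000
   = 352.9894 cm^2 / 10000
   = 0.0353 m^2

0.0353


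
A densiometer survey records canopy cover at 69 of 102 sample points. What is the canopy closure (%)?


Formula: Canopy closure = covered points / total points * 100
Closure = 69 / 102 * 100
Closure = 0.6765 * 100 = 67.6%

67.6


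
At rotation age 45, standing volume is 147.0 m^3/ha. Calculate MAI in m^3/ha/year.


Formula: MAI = Total Volume / Stand Age
MAI = 147.0 m^3/ha / 45 years
MAI = 3.27 m^3/ha/year

3.27


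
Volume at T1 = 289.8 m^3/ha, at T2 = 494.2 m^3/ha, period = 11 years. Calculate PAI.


Formula: PAI = (V_T2 - V_T1) / (T2 - T1)
Volume increment = 494.2 - 289.8 = 204.4 m^3/ha
PAI = 204.4 / 11 = 18.58 m^3/ha/year

18.58


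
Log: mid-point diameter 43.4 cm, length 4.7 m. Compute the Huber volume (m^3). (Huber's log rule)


Huber: V = Am * L,  Am = pi*(Dm/200)^2
Am = pi*(43.4/200)^2 = 0.147934 m^2
V = 0.147934*4.7 = 0.6953 m^3

0.6953


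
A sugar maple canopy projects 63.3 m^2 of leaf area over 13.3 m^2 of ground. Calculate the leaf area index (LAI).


Formula: LAI = total leaf area / ground area  (dimensionless)
LAI = 63.3 m^2 / 13.3 m^2
LAI = 4.76

4.76


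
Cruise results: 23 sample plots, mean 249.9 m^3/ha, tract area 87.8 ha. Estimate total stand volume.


Formula: Total Volume = Mean Volume per ha * Total Area
Total Volume = 249.9 m^3/ha * 87.8 ha
Total Volume = 21941 m^3

21941


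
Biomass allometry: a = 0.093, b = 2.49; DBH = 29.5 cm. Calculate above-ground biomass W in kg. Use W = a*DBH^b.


Formula: W = a * DBH^b  (allometric power law)
DBH^b = 29.5^2.49 = 4569.3752
W = 0.093 * 4569.3752 = 425.0 kg

425.0


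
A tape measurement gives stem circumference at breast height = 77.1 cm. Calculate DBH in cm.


Formula: DBH = C / pi
DBH = 77.1 / pi
pi = 3.14159...
DBH = 24.5 cm

24.5


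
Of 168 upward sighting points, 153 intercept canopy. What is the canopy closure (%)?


Formula: Canopy closure = covered points / total points * 100
Closure = 153 / 168 * 100
Closure = 0.9107 * 100 = 91.1%

91.1


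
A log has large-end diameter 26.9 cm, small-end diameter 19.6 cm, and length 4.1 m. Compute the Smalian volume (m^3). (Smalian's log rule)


Smalian: V = (A1 + A2)/2 * L,  A = pi*(D/200)^2
A1 = pi*(26.9/200)^2 = 0.056832 m^2
A2 = pi*(19.6/200)^2 = 0.030172 m^2
V = (0.056832+0.030172)/2*4.1 = 0.1784 m^3

0.1784


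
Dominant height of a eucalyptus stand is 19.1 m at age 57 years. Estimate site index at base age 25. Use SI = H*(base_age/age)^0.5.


Formula: SI = H_dom * (base_age / age)^0.5
Age ratio = 25 / 57 = 0.4386
sqrt(age_ratio) = 0.66227
SI = 19.1 * 0.66227 = 12.6 m

12.6


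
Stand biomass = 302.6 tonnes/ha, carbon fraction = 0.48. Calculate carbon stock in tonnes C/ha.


Formula: Carbon Stock = Biomass * Carbon Fraction
C = 302.6 t/ha * 0.48
C = 145.2 t C/ha

145.2


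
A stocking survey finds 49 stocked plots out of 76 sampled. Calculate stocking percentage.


Formula: Stocking % = stocked plots / total plots * 100
Stocking = 49 / 76 * 100
Stocking = 0.6447 * 100 = 64.5%

64.5


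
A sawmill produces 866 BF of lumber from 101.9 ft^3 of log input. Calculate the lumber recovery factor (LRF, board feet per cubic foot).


Formula: LRF = Lumber Output (BF) / Log Input (ft^3)
LRF = 866 BF / 101.9 ft^3
LRF = 8.5 BF/ft^3

8.5
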